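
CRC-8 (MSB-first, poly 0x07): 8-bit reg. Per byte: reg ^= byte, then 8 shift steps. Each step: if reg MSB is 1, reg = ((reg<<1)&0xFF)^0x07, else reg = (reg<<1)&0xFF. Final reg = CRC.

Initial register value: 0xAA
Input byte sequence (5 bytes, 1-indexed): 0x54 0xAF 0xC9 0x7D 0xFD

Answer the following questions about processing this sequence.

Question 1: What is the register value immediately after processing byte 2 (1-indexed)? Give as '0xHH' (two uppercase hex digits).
After byte 1 (0x54): reg=0xF4
After byte 2 (0xAF): reg=0x86

Answer: 0x86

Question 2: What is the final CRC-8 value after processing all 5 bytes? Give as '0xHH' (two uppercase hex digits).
After byte 1 (0x54): reg=0xF4
After byte 2 (0xAF): reg=0x86
After byte 3 (0xC9): reg=0xEA
After byte 4 (0x7D): reg=0xEC
After byte 5 (0xFD): reg=0x77

Answer: 0x77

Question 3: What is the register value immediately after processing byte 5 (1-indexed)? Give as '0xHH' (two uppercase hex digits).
After byte 1 (0x54): reg=0xF4
After byte 2 (0xAF): reg=0x86
After byte 3 (0xC9): reg=0xEA
After byte 4 (0x7D): reg=0xEC
After byte 5 (0xFD): reg=0x77

Answer: 0x77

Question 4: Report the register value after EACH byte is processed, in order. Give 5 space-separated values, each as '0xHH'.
0xF4 0x86 0xEA 0xEC 0x77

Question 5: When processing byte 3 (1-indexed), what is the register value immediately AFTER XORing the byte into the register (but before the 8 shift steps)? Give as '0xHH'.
Answer: 0x4F

Derivation:
Register before byte 3: 0x86
Byte 3: 0xC9
0x86 XOR 0xC9 = 0x4F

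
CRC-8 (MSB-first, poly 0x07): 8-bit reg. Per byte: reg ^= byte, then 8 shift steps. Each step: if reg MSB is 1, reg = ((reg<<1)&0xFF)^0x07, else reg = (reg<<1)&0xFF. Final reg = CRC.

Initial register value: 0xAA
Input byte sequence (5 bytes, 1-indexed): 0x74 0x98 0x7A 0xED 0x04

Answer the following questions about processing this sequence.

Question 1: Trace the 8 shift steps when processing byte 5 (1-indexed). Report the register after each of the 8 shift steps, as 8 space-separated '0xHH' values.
Answer: 0xB0 0x67 0xCE 0x9B 0x31 0x62 0xC4 0x8F

Derivation:
After byte 1 (0x74): reg=0x14
After byte 2 (0x98): reg=0xAD
After byte 3 (0x7A): reg=0x2B
After byte 4 (0xED): reg=0x5C
Register before byte 5: 0x5C
After XOR with byte 0x04: 0x58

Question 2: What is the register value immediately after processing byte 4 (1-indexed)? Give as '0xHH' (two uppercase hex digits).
Answer: 0x5C

Derivation:
After byte 1 (0x74): reg=0x14
After byte 2 (0x98): reg=0xAD
After byte 3 (0x7A): reg=0x2B
After byte 4 (0xED): reg=0x5C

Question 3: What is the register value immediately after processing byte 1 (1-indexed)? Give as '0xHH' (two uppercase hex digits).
After byte 1 (0x74): reg=0x14

Answer: 0x14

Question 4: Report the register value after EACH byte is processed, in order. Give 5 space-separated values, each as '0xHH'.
0x14 0xAD 0x2B 0x5C 0x8F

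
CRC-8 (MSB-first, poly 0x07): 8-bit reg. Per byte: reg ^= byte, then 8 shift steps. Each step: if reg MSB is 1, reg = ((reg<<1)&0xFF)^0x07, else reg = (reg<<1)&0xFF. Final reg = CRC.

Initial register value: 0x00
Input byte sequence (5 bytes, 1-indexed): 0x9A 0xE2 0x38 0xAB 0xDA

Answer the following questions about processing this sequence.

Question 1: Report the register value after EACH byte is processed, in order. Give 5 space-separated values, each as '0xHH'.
0xCF 0xC3 0xEF 0xDB 0x07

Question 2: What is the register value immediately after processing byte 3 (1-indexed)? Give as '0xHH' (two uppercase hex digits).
Answer: 0xEF

Derivation:
After byte 1 (0x9A): reg=0xCF
After byte 2 (0xE2): reg=0xC3
After byte 3 (0x38): reg=0xEF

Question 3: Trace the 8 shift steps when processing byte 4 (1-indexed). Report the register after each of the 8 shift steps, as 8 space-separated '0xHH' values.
After byte 1 (0x9A): reg=0xCF
After byte 2 (0xE2): reg=0xC3
After byte 3 (0x38): reg=0xEF
Register before byte 4: 0xEF
After XOR with byte 0xAB: 0x44

Answer: 0x88 0x17 0x2E 0x5C 0xB8 0x77 0xEE 0xDB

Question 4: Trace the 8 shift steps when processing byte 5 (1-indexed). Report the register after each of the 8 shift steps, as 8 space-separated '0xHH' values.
After byte 1 (0x9A): reg=0xCF
After byte 2 (0xE2): reg=0xC3
After byte 3 (0x38): reg=0xEF
After byte 4 (0xAB): reg=0xDB
Register before byte 5: 0xDB
After XOR with byte 0xDA: 0x01

Answer: 0x02 0x04 0x08 0x10 0x20 0x40 0x80 0x07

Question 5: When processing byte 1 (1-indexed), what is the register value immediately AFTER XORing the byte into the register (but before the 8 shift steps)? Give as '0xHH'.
Answer: 0x9A

Derivation:
Register before byte 1: 0x00
Byte 1: 0x9A
0x00 XOR 0x9A = 0x9A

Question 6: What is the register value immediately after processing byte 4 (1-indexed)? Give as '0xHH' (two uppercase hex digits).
After byte 1 (0x9A): reg=0xCF
After byte 2 (0xE2): reg=0xC3
After byte 3 (0x38): reg=0xEF
After byte 4 (0xAB): reg=0xDB

Answer: 0xDB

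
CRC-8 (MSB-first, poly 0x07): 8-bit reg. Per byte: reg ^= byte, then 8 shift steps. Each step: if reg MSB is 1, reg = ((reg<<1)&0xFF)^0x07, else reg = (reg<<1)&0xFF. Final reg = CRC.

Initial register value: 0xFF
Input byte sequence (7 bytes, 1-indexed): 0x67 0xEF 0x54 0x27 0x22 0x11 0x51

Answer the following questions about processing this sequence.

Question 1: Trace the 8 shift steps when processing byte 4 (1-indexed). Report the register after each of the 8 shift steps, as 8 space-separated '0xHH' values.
Answer: 0xEF 0xD9 0xB5 0x6D 0xDA 0xB3 0x61 0xC2

Derivation:
After byte 1 (0x67): reg=0xC1
After byte 2 (0xEF): reg=0xCA
After byte 3 (0x54): reg=0xD3
Register before byte 4: 0xD3
After XOR with byte 0x27: 0xF4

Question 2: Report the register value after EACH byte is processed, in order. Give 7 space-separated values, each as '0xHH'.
0xC1 0xCA 0xD3 0xC2 0xAE 0x34 0x3C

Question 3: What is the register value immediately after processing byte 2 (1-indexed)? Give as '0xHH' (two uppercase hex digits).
After byte 1 (0x67): reg=0xC1
After byte 2 (0xEF): reg=0xCA

Answer: 0xCA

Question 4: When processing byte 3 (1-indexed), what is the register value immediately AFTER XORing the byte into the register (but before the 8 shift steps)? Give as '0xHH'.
Register before byte 3: 0xCA
Byte 3: 0x54
0xCA XOR 0x54 = 0x9E

Answer: 0x9E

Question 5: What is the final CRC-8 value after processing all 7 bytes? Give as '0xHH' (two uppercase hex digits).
After byte 1 (0x67): reg=0xC1
After byte 2 (0xEF): reg=0xCA
After byte 3 (0x54): reg=0xD3
After byte 4 (0x27): reg=0xC2
After byte 5 (0x22): reg=0xAE
After byte 6 (0x11): reg=0x34
After byte 7 (0x51): reg=0x3C

Answer: 0x3C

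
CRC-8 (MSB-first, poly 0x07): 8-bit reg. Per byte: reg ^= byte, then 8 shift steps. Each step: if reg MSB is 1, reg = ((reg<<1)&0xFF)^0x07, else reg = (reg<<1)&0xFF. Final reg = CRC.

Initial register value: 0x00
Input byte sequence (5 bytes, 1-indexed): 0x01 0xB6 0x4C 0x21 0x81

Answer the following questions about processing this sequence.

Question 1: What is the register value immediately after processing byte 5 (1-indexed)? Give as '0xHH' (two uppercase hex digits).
Answer: 0xC7

Derivation:
After byte 1 (0x01): reg=0x07
After byte 2 (0xB6): reg=0x1E
After byte 3 (0x4C): reg=0xB9
After byte 4 (0x21): reg=0xC1
After byte 5 (0x81): reg=0xC7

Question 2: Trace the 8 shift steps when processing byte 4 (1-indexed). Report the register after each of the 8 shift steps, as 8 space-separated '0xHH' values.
After byte 1 (0x01): reg=0x07
After byte 2 (0xB6): reg=0x1E
After byte 3 (0x4C): reg=0xB9
Register before byte 4: 0xB9
After XOR with byte 0x21: 0x98

Answer: 0x37 0x6E 0xDC 0xBF 0x79 0xF2 0xE3 0xC1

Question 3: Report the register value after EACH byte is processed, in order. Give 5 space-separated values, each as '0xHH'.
0x07 0x1E 0xB9 0xC1 0xC7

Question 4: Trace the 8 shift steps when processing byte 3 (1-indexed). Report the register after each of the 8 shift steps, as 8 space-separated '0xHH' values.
After byte 1 (0x01): reg=0x07
After byte 2 (0xB6): reg=0x1E
Register before byte 3: 0x1E
After XOR with byte 0x4C: 0x52

Answer: 0xA4 0x4F 0x9E 0x3B 0x76 0xEC 0xDF 0xB9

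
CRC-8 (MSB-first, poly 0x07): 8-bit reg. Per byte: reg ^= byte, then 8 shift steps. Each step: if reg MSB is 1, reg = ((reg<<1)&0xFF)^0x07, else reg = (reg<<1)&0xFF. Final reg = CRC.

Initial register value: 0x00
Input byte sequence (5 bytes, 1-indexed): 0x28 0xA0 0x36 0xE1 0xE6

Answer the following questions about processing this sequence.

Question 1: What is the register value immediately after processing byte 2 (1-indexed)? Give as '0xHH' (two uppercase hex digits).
Answer: 0x6F

Derivation:
After byte 1 (0x28): reg=0xD8
After byte 2 (0xA0): reg=0x6F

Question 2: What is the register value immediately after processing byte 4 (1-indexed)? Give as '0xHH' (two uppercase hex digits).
Answer: 0x18

Derivation:
After byte 1 (0x28): reg=0xD8
After byte 2 (0xA0): reg=0x6F
After byte 3 (0x36): reg=0x88
After byte 4 (0xE1): reg=0x18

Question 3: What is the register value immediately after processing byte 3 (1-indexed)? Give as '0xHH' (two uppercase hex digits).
Answer: 0x88

Derivation:
After byte 1 (0x28): reg=0xD8
After byte 2 (0xA0): reg=0x6F
After byte 3 (0x36): reg=0x88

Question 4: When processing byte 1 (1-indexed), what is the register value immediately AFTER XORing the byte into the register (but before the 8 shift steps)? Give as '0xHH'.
Register before byte 1: 0x00
Byte 1: 0x28
0x00 XOR 0x28 = 0x28

Answer: 0x28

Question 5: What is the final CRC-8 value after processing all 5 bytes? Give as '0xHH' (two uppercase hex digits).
Answer: 0xF4

Derivation:
After byte 1 (0x28): reg=0xD8
After byte 2 (0xA0): reg=0x6F
After byte 3 (0x36): reg=0x88
After byte 4 (0xE1): reg=0x18
After byte 5 (0xE6): reg=0xF4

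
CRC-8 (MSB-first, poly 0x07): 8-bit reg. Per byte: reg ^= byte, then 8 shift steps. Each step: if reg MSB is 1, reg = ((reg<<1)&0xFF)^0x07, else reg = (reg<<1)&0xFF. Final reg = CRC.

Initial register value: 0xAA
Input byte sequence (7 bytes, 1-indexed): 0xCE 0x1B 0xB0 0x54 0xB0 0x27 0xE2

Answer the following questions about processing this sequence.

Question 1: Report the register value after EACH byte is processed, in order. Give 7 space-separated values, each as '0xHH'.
0x3B 0xE0 0xB7 0xA7 0x65 0xC9 0xD1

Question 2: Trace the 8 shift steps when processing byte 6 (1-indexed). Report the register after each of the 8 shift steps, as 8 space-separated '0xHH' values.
After byte 1 (0xCE): reg=0x3B
After byte 2 (0x1B): reg=0xE0
After byte 3 (0xB0): reg=0xB7
After byte 4 (0x54): reg=0xA7
After byte 5 (0xB0): reg=0x65
Register before byte 6: 0x65
After XOR with byte 0x27: 0x42

Answer: 0x84 0x0F 0x1E 0x3C 0x78 0xF0 0xE7 0xC9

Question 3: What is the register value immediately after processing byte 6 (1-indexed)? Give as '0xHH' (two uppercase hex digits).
After byte 1 (0xCE): reg=0x3B
After byte 2 (0x1B): reg=0xE0
After byte 3 (0xB0): reg=0xB7
After byte 4 (0x54): reg=0xA7
After byte 5 (0xB0): reg=0x65
After byte 6 (0x27): reg=0xC9

Answer: 0xC9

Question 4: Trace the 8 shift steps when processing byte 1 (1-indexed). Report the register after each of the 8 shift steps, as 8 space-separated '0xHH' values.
Answer: 0xC8 0x97 0x29 0x52 0xA4 0x4F 0x9E 0x3B

Derivation:
Register before byte 1: 0xAA
After XOR with byte 0xCE: 0x64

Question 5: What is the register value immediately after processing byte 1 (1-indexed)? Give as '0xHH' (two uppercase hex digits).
After byte 1 (0xCE): reg=0x3B

Answer: 0x3B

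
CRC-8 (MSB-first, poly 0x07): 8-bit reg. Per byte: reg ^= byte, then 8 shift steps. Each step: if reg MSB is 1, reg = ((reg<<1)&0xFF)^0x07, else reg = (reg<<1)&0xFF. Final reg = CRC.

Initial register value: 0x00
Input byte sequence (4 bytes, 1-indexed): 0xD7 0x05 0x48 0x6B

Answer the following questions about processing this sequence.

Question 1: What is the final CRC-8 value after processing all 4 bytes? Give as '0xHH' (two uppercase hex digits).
Answer: 0x8A

Derivation:
After byte 1 (0xD7): reg=0x2B
After byte 2 (0x05): reg=0xCA
After byte 3 (0x48): reg=0x87
After byte 4 (0x6B): reg=0x8A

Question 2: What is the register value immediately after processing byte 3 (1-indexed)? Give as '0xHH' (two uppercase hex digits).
Answer: 0x87

Derivation:
After byte 1 (0xD7): reg=0x2B
After byte 2 (0x05): reg=0xCA
After byte 3 (0x48): reg=0x87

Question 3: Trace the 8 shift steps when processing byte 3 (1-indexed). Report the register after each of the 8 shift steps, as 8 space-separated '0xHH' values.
Answer: 0x03 0x06 0x0C 0x18 0x30 0x60 0xC0 0x87

Derivation:
After byte 1 (0xD7): reg=0x2B
After byte 2 (0x05): reg=0xCA
Register before byte 3: 0xCA
After XOR with byte 0x48: 0x82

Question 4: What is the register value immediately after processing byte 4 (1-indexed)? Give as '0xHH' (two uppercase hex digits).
Answer: 0x8A

Derivation:
After byte 1 (0xD7): reg=0x2B
After byte 2 (0x05): reg=0xCA
After byte 3 (0x48): reg=0x87
After byte 4 (0x6B): reg=0x8A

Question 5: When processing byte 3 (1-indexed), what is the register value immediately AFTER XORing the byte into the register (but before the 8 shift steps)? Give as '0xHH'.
Answer: 0x82

Derivation:
Register before byte 3: 0xCA
Byte 3: 0x48
0xCA XOR 0x48 = 0x82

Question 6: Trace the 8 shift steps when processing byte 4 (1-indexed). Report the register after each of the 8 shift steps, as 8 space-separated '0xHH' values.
After byte 1 (0xD7): reg=0x2B
After byte 2 (0x05): reg=0xCA
After byte 3 (0x48): reg=0x87
Register before byte 4: 0x87
After XOR with byte 0x6B: 0xEC

Answer: 0xDF 0xB9 0x75 0xEA 0xD3 0xA1 0x45 0x8A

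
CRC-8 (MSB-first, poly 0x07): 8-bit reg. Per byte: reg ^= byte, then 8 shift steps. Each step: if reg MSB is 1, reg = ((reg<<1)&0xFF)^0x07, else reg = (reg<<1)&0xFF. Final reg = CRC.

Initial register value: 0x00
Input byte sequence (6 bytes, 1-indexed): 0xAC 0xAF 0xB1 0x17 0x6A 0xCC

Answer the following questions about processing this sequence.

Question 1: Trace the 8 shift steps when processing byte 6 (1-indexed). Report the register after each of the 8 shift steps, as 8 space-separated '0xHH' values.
After byte 1 (0xAC): reg=0x4D
After byte 2 (0xAF): reg=0xA0
After byte 3 (0xB1): reg=0x77
After byte 4 (0x17): reg=0x27
After byte 5 (0x6A): reg=0xE4
Register before byte 6: 0xE4
After XOR with byte 0xCC: 0x28

Answer: 0x50 0xA0 0x47 0x8E 0x1B 0x36 0x6C 0xD8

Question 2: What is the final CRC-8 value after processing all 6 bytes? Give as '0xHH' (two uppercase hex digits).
Answer: 0xD8

Derivation:
After byte 1 (0xAC): reg=0x4D
After byte 2 (0xAF): reg=0xA0
After byte 3 (0xB1): reg=0x77
After byte 4 (0x17): reg=0x27
After byte 5 (0x6A): reg=0xE4
After byte 6 (0xCC): reg=0xD8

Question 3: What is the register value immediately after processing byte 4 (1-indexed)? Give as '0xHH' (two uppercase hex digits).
After byte 1 (0xAC): reg=0x4D
After byte 2 (0xAF): reg=0xA0
After byte 3 (0xB1): reg=0x77
After byte 4 (0x17): reg=0x27

Answer: 0x27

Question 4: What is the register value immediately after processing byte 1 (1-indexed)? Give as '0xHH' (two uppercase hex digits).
After byte 1 (0xAC): reg=0x4D

Answer: 0x4D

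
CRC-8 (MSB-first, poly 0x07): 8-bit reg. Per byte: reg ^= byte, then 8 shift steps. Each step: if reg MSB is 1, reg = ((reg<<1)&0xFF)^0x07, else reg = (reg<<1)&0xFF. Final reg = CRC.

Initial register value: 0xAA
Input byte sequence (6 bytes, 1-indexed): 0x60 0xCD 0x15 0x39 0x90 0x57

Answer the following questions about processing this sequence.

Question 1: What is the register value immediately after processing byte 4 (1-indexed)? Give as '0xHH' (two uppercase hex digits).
Answer: 0x93

Derivation:
After byte 1 (0x60): reg=0x78
After byte 2 (0xCD): reg=0x02
After byte 3 (0x15): reg=0x65
After byte 4 (0x39): reg=0x93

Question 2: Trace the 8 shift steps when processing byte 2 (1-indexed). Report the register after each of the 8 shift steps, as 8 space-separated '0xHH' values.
Answer: 0x6D 0xDA 0xB3 0x61 0xC2 0x83 0x01 0x02

Derivation:
After byte 1 (0x60): reg=0x78
Register before byte 2: 0x78
After XOR with byte 0xCD: 0xB5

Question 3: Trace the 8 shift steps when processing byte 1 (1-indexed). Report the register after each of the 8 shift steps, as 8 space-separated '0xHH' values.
Answer: 0x93 0x21 0x42 0x84 0x0F 0x1E 0x3C 0x78

Derivation:
Register before byte 1: 0xAA
After XOR with byte 0x60: 0xCA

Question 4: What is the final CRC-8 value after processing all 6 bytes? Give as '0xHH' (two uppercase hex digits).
Answer: 0x9D

Derivation:
After byte 1 (0x60): reg=0x78
After byte 2 (0xCD): reg=0x02
After byte 3 (0x15): reg=0x65
After byte 4 (0x39): reg=0x93
After byte 5 (0x90): reg=0x09
After byte 6 (0x57): reg=0x9D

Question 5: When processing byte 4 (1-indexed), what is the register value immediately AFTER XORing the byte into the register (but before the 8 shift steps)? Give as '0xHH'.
Answer: 0x5C

Derivation:
Register before byte 4: 0x65
Byte 4: 0x39
0x65 XOR 0x39 = 0x5C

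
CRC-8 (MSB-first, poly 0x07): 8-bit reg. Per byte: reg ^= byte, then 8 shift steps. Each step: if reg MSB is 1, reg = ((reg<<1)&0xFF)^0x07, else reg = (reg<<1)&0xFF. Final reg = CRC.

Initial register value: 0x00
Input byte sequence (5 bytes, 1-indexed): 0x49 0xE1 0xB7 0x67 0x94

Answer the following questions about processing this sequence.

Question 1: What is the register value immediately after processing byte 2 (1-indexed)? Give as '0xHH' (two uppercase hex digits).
Answer: 0x4F

Derivation:
After byte 1 (0x49): reg=0xF8
After byte 2 (0xE1): reg=0x4F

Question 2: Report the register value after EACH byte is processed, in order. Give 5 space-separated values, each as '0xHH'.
0xF8 0x4F 0xE6 0x8E 0x46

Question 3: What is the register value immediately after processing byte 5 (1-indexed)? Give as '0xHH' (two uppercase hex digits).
Answer: 0x46

Derivation:
After byte 1 (0x49): reg=0xF8
After byte 2 (0xE1): reg=0x4F
After byte 3 (0xB7): reg=0xE6
After byte 4 (0x67): reg=0x8E
After byte 5 (0x94): reg=0x46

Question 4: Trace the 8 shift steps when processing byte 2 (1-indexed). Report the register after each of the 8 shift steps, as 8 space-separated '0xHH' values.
After byte 1 (0x49): reg=0xF8
Register before byte 2: 0xF8
After XOR with byte 0xE1: 0x19

Answer: 0x32 0x64 0xC8 0x97 0x29 0x52 0xA4 0x4F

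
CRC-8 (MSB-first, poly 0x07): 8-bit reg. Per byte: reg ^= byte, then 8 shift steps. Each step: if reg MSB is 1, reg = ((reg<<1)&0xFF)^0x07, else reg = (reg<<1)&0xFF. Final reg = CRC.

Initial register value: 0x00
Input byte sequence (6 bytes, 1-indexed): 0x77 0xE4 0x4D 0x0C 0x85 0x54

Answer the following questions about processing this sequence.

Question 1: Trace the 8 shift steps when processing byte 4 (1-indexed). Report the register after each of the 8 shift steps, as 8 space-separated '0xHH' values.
After byte 1 (0x77): reg=0x42
After byte 2 (0xE4): reg=0x7B
After byte 3 (0x4D): reg=0x82
Register before byte 4: 0x82
After XOR with byte 0x0C: 0x8E

Answer: 0x1B 0x36 0x6C 0xD8 0xB7 0x69 0xD2 0xA3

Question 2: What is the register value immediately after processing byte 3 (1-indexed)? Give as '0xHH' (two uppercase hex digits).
Answer: 0x82

Derivation:
After byte 1 (0x77): reg=0x42
After byte 2 (0xE4): reg=0x7B
After byte 3 (0x4D): reg=0x82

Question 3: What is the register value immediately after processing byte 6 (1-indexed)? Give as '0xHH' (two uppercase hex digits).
Answer: 0x7B

Derivation:
After byte 1 (0x77): reg=0x42
After byte 2 (0xE4): reg=0x7B
After byte 3 (0x4D): reg=0x82
After byte 4 (0x0C): reg=0xA3
After byte 5 (0x85): reg=0xF2
After byte 6 (0x54): reg=0x7B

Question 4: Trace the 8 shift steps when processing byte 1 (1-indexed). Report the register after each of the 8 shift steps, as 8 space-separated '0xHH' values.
Answer: 0xEE 0xDB 0xB1 0x65 0xCA 0x93 0x21 0x42

Derivation:
Register before byte 1: 0x00
After XOR with byte 0x77: 0x77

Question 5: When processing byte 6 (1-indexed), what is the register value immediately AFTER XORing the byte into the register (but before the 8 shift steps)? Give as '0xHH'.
Answer: 0xA6

Derivation:
Register before byte 6: 0xF2
Byte 6: 0x54
0xF2 XOR 0x54 = 0xA6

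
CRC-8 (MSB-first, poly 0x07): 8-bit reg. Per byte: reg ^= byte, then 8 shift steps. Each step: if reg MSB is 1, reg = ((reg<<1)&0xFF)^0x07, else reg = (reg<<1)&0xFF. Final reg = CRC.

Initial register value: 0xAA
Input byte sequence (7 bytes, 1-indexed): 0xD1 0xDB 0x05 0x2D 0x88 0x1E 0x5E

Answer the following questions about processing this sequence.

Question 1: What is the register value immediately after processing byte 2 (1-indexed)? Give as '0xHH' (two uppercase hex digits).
Answer: 0x3A

Derivation:
After byte 1 (0xD1): reg=0x66
After byte 2 (0xDB): reg=0x3A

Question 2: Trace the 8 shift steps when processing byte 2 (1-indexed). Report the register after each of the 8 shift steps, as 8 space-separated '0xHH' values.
Answer: 0x7D 0xFA 0xF3 0xE1 0xC5 0x8D 0x1D 0x3A

Derivation:
After byte 1 (0xD1): reg=0x66
Register before byte 2: 0x66
After XOR with byte 0xDB: 0xBD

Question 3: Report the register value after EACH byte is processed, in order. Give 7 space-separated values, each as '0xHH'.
0x66 0x3A 0xBD 0xF9 0x50 0xED 0x10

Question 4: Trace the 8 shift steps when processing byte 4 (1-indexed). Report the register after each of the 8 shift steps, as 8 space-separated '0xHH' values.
Answer: 0x27 0x4E 0x9C 0x3F 0x7E 0xFC 0xFF 0xF9

Derivation:
After byte 1 (0xD1): reg=0x66
After byte 2 (0xDB): reg=0x3A
After byte 3 (0x05): reg=0xBD
Register before byte 4: 0xBD
After XOR with byte 0x2D: 0x90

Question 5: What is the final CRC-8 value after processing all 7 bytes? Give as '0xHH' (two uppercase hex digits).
After byte 1 (0xD1): reg=0x66
After byte 2 (0xDB): reg=0x3A
After byte 3 (0x05): reg=0xBD
After byte 4 (0x2D): reg=0xF9
After byte 5 (0x88): reg=0x50
After byte 6 (0x1E): reg=0xED
After byte 7 (0x5E): reg=0x10

Answer: 0x10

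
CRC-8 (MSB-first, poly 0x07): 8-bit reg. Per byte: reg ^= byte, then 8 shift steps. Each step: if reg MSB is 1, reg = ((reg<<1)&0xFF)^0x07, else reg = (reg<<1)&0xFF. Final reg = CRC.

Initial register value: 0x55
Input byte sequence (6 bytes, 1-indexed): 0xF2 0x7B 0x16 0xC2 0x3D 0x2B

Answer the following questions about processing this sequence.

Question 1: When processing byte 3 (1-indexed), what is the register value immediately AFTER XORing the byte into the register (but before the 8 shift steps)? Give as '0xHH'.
Answer: 0x03

Derivation:
Register before byte 3: 0x15
Byte 3: 0x16
0x15 XOR 0x16 = 0x03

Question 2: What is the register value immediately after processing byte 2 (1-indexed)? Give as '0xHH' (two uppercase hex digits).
Answer: 0x15

Derivation:
After byte 1 (0xF2): reg=0x7C
After byte 2 (0x7B): reg=0x15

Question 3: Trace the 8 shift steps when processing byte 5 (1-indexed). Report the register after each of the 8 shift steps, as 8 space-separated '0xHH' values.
Answer: 0x84 0x0F 0x1E 0x3C 0x78 0xF0 0xE7 0xC9

Derivation:
After byte 1 (0xF2): reg=0x7C
After byte 2 (0x7B): reg=0x15
After byte 3 (0x16): reg=0x09
After byte 4 (0xC2): reg=0x7F
Register before byte 5: 0x7F
After XOR with byte 0x3D: 0x42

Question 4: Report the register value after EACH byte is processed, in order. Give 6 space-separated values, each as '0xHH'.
0x7C 0x15 0x09 0x7F 0xC9 0xA0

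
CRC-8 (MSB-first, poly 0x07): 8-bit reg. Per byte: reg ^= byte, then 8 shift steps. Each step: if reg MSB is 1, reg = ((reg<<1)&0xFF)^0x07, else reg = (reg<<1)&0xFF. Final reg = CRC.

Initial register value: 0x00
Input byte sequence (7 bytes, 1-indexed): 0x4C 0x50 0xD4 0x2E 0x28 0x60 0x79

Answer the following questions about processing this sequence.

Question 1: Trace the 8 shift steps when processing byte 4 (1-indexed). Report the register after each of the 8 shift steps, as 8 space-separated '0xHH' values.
After byte 1 (0x4C): reg=0xE3
After byte 2 (0x50): reg=0x10
After byte 3 (0xD4): reg=0x52
Register before byte 4: 0x52
After XOR with byte 0x2E: 0x7C

Answer: 0xF8 0xF7 0xE9 0xD5 0xAD 0x5D 0xBA 0x73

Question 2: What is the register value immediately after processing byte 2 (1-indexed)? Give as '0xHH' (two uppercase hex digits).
After byte 1 (0x4C): reg=0xE3
After byte 2 (0x50): reg=0x10

Answer: 0x10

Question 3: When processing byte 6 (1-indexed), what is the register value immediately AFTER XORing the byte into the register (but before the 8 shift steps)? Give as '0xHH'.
Register before byte 6: 0x86
Byte 6: 0x60
0x86 XOR 0x60 = 0xE6

Answer: 0xE6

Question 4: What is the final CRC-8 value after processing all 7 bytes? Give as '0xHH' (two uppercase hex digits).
After byte 1 (0x4C): reg=0xE3
After byte 2 (0x50): reg=0x10
After byte 3 (0xD4): reg=0x52
After byte 4 (0x2E): reg=0x73
After byte 5 (0x28): reg=0x86
After byte 6 (0x60): reg=0xBC
After byte 7 (0x79): reg=0x55

Answer: 0x55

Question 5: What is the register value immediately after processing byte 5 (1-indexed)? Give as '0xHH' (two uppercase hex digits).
Answer: 0x86

Derivation:
After byte 1 (0x4C): reg=0xE3
After byte 2 (0x50): reg=0x10
After byte 3 (0xD4): reg=0x52
After byte 4 (0x2E): reg=0x73
After byte 5 (0x28): reg=0x86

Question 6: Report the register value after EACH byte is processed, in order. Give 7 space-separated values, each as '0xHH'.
0xE3 0x10 0x52 0x73 0x86 0xBC 0x55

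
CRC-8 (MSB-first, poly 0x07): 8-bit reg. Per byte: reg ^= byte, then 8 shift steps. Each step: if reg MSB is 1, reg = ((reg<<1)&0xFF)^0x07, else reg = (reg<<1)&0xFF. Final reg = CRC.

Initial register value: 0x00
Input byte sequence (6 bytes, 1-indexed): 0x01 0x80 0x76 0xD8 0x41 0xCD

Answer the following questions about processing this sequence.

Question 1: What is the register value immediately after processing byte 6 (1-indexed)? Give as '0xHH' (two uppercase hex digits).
Answer: 0xA5

Derivation:
After byte 1 (0x01): reg=0x07
After byte 2 (0x80): reg=0x9C
After byte 3 (0x76): reg=0x98
After byte 4 (0xD8): reg=0xC7
After byte 5 (0x41): reg=0x9B
After byte 6 (0xCD): reg=0xA5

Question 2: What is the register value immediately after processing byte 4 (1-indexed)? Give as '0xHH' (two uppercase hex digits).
After byte 1 (0x01): reg=0x07
After byte 2 (0x80): reg=0x9C
After byte 3 (0x76): reg=0x98
After byte 4 (0xD8): reg=0xC7

Answer: 0xC7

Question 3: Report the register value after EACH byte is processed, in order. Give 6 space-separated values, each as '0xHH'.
0x07 0x9C 0x98 0xC7 0x9B 0xA5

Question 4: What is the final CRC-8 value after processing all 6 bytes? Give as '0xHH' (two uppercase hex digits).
After byte 1 (0x01): reg=0x07
After byte 2 (0x80): reg=0x9C
After byte 3 (0x76): reg=0x98
After byte 4 (0xD8): reg=0xC7
After byte 5 (0x41): reg=0x9B
After byte 6 (0xCD): reg=0xA5

Answer: 0xA5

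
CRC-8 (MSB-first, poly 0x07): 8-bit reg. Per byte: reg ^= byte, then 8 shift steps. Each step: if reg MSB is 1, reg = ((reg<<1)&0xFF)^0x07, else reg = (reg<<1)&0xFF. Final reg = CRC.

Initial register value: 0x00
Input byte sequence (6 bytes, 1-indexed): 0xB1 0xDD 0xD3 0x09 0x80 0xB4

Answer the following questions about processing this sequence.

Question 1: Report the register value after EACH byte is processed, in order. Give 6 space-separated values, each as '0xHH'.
0x1E 0x47 0xE5 0x8A 0x36 0x87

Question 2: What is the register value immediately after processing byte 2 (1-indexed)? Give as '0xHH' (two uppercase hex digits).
Answer: 0x47

Derivation:
After byte 1 (0xB1): reg=0x1E
After byte 2 (0xDD): reg=0x47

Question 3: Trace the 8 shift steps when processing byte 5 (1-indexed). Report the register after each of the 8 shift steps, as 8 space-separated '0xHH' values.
Answer: 0x14 0x28 0x50 0xA0 0x47 0x8E 0x1B 0x36

Derivation:
After byte 1 (0xB1): reg=0x1E
After byte 2 (0xDD): reg=0x47
After byte 3 (0xD3): reg=0xE5
After byte 4 (0x09): reg=0x8A
Register before byte 5: 0x8A
After XOR with byte 0x80: 0x0A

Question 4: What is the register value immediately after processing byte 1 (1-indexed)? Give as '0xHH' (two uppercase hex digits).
After byte 1 (0xB1): reg=0x1E

Answer: 0x1E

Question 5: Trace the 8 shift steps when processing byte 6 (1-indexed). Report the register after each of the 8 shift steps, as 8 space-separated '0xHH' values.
Answer: 0x03 0x06 0x0C 0x18 0x30 0x60 0xC0 0x87

Derivation:
After byte 1 (0xB1): reg=0x1E
After byte 2 (0xDD): reg=0x47
After byte 3 (0xD3): reg=0xE5
After byte 4 (0x09): reg=0x8A
After byte 5 (0x80): reg=0x36
Register before byte 6: 0x36
After XOR with byte 0xB4: 0x82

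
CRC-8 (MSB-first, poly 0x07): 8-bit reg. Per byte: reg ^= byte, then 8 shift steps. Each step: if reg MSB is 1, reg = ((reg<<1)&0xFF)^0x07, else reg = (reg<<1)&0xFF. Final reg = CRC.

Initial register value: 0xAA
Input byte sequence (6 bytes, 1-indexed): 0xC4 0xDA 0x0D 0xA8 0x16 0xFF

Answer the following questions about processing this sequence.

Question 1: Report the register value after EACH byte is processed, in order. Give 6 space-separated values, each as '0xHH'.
0x0D 0x2B 0xF2 0x81 0xEC 0x79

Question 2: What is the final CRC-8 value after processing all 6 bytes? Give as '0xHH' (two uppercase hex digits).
Answer: 0x79

Derivation:
After byte 1 (0xC4): reg=0x0D
After byte 2 (0xDA): reg=0x2B
After byte 3 (0x0D): reg=0xF2
After byte 4 (0xA8): reg=0x81
After byte 5 (0x16): reg=0xEC
After byte 6 (0xFF): reg=0x79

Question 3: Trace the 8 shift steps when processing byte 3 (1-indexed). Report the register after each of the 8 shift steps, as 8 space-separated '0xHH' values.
After byte 1 (0xC4): reg=0x0D
After byte 2 (0xDA): reg=0x2B
Register before byte 3: 0x2B
After XOR with byte 0x0D: 0x26

Answer: 0x4C 0x98 0x37 0x6E 0xDC 0xBF 0x79 0xF2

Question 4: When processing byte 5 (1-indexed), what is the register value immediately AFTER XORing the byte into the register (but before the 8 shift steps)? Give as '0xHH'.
Answer: 0x97

Derivation:
Register before byte 5: 0x81
Byte 5: 0x16
0x81 XOR 0x16 = 0x97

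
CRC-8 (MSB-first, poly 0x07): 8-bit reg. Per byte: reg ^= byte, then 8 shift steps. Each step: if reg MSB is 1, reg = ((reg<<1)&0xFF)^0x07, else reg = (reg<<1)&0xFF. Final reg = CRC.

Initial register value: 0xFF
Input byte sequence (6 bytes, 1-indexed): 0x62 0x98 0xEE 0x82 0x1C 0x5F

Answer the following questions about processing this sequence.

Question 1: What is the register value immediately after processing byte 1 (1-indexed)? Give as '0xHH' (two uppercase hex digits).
Answer: 0xDA

Derivation:
After byte 1 (0x62): reg=0xDA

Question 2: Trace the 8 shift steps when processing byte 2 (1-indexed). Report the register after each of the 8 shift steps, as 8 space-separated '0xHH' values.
After byte 1 (0x62): reg=0xDA
Register before byte 2: 0xDA
After XOR with byte 0x98: 0x42

Answer: 0x84 0x0F 0x1E 0x3C 0x78 0xF0 0xE7 0xC9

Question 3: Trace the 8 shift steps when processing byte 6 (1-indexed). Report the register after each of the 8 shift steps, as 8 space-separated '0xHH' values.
Answer: 0x83 0x01 0x02 0x04 0x08 0x10 0x20 0x40

Derivation:
After byte 1 (0x62): reg=0xDA
After byte 2 (0x98): reg=0xC9
After byte 3 (0xEE): reg=0xF5
After byte 4 (0x82): reg=0x42
After byte 5 (0x1C): reg=0x9D
Register before byte 6: 0x9D
After XOR with byte 0x5F: 0xC2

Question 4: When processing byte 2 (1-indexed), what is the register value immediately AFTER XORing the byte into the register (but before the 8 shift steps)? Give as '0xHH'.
Answer: 0x42

Derivation:
Register before byte 2: 0xDA
Byte 2: 0x98
0xDA XOR 0x98 = 0x42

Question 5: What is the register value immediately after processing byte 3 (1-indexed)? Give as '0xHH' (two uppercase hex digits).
Answer: 0xF5

Derivation:
After byte 1 (0x62): reg=0xDA
After byte 2 (0x98): reg=0xC9
After byte 3 (0xEE): reg=0xF5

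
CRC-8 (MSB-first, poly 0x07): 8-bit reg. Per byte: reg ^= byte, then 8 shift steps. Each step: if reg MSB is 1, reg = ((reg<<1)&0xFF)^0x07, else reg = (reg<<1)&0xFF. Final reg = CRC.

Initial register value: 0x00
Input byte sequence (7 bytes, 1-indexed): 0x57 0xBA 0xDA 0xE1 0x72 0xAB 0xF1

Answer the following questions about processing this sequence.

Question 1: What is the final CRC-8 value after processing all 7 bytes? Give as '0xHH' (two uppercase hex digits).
After byte 1 (0x57): reg=0xA2
After byte 2 (0xBA): reg=0x48
After byte 3 (0xDA): reg=0xF7
After byte 4 (0xE1): reg=0x62
After byte 5 (0x72): reg=0x70
After byte 6 (0xAB): reg=0x0F
After byte 7 (0xF1): reg=0xF4

Answer: 0xF4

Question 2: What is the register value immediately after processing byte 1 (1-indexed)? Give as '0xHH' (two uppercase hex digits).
After byte 1 (0x57): reg=0xA2

Answer: 0xA2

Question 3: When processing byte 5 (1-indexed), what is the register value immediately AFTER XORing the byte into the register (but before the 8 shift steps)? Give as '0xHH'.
Register before byte 5: 0x62
Byte 5: 0x72
0x62 XOR 0x72 = 0x10

Answer: 0x10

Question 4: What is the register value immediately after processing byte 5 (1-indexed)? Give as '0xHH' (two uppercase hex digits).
Answer: 0x70

Derivation:
After byte 1 (0x57): reg=0xA2
After byte 2 (0xBA): reg=0x48
After byte 3 (0xDA): reg=0xF7
After byte 4 (0xE1): reg=0x62
After byte 5 (0x72): reg=0x70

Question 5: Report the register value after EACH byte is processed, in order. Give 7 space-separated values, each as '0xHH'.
0xA2 0x48 0xF7 0x62 0x70 0x0F 0xF4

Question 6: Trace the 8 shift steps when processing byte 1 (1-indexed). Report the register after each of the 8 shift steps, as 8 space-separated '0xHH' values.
Register before byte 1: 0x00
After XOR with byte 0x57: 0x57

Answer: 0xAE 0x5B 0xB6 0x6B 0xD6 0xAB 0x51 0xA2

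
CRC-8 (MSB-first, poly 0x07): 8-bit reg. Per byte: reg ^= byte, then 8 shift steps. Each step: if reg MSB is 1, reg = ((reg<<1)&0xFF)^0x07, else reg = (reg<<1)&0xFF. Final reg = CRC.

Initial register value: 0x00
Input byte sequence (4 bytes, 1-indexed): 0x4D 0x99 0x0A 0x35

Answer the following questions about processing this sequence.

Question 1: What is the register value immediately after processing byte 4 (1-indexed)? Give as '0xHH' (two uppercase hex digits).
Answer: 0xFF

Derivation:
After byte 1 (0x4D): reg=0xE4
After byte 2 (0x99): reg=0x74
After byte 3 (0x0A): reg=0x7D
After byte 4 (0x35): reg=0xFF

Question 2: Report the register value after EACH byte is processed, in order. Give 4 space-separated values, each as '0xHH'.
0xE4 0x74 0x7D 0xFF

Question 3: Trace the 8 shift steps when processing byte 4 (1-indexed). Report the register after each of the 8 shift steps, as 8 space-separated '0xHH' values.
Answer: 0x90 0x27 0x4E 0x9C 0x3F 0x7E 0xFC 0xFF

Derivation:
After byte 1 (0x4D): reg=0xE4
After byte 2 (0x99): reg=0x74
After byte 3 (0x0A): reg=0x7D
Register before byte 4: 0x7D
After XOR with byte 0x35: 0x48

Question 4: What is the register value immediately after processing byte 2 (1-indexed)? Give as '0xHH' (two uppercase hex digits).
After byte 1 (0x4D): reg=0xE4
After byte 2 (0x99): reg=0x74

Answer: 0x74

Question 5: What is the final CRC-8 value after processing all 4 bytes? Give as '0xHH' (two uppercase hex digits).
Answer: 0xFF

Derivation:
After byte 1 (0x4D): reg=0xE4
After byte 2 (0x99): reg=0x74
After byte 3 (0x0A): reg=0x7D
After byte 4 (0x35): reg=0xFF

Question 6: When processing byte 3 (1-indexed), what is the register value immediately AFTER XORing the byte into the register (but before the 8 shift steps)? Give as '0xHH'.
Answer: 0x7E

Derivation:
Register before byte 3: 0x74
Byte 3: 0x0A
0x74 XOR 0x0A = 0x7E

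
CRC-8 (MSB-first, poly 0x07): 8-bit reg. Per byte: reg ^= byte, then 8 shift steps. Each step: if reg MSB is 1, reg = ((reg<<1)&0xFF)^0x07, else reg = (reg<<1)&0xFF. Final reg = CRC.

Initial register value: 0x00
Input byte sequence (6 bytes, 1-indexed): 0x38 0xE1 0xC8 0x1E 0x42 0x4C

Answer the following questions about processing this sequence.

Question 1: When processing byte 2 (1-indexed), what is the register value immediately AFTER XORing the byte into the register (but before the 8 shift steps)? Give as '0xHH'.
Register before byte 2: 0xA8
Byte 2: 0xE1
0xA8 XOR 0xE1 = 0x49

Answer: 0x49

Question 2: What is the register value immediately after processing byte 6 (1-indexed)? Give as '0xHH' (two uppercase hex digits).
Answer: 0xB5

Derivation:
After byte 1 (0x38): reg=0xA8
After byte 2 (0xE1): reg=0xF8
After byte 3 (0xC8): reg=0x90
After byte 4 (0x1E): reg=0xA3
After byte 5 (0x42): reg=0xA9
After byte 6 (0x4C): reg=0xB5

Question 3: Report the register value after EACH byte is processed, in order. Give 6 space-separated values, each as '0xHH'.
0xA8 0xF8 0x90 0xA3 0xA9 0xB5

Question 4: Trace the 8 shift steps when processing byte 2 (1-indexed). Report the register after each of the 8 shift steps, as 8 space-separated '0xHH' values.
Answer: 0x92 0x23 0x46 0x8C 0x1F 0x3E 0x7C 0xF8

Derivation:
After byte 1 (0x38): reg=0xA8
Register before byte 2: 0xA8
After XOR with byte 0xE1: 0x49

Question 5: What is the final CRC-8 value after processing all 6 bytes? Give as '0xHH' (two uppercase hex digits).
After byte 1 (0x38): reg=0xA8
After byte 2 (0xE1): reg=0xF8
After byte 3 (0xC8): reg=0x90
After byte 4 (0x1E): reg=0xA3
After byte 5 (0x42): reg=0xA9
After byte 6 (0x4C): reg=0xB5

Answer: 0xB5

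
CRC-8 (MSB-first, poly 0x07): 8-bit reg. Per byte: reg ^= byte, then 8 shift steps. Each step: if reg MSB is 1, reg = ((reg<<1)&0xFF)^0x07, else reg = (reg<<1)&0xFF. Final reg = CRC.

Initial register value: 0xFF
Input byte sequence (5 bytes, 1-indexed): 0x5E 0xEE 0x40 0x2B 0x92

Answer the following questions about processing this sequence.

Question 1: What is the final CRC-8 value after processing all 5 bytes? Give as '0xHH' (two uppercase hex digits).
After byte 1 (0x5E): reg=0x6E
After byte 2 (0xEE): reg=0x89
After byte 3 (0x40): reg=0x71
After byte 4 (0x2B): reg=0x81
After byte 5 (0x92): reg=0x79

Answer: 0x79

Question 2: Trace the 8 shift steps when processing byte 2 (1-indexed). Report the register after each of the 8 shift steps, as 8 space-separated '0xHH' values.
After byte 1 (0x5E): reg=0x6E
Register before byte 2: 0x6E
After XOR with byte 0xEE: 0x80

Answer: 0x07 0x0E 0x1C 0x38 0x70 0xE0 0xC7 0x89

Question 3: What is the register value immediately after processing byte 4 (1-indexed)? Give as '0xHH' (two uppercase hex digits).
After byte 1 (0x5E): reg=0x6E
After byte 2 (0xEE): reg=0x89
After byte 3 (0x40): reg=0x71
After byte 4 (0x2B): reg=0x81

Answer: 0x81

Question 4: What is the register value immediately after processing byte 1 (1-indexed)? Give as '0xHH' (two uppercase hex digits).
Answer: 0x6E

Derivation:
After byte 1 (0x5E): reg=0x6E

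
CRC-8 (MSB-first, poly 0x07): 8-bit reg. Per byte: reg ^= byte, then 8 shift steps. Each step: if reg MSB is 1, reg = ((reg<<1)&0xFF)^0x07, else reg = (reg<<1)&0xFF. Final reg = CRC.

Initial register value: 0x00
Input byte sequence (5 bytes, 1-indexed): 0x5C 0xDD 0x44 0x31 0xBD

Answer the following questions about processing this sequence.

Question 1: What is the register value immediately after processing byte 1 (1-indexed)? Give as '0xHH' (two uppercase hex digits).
Answer: 0x93

Derivation:
After byte 1 (0x5C): reg=0x93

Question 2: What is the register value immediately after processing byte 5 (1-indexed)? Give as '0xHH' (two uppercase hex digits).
After byte 1 (0x5C): reg=0x93
After byte 2 (0xDD): reg=0xED
After byte 3 (0x44): reg=0x56
After byte 4 (0x31): reg=0x32
After byte 5 (0xBD): reg=0xA4

Answer: 0xA4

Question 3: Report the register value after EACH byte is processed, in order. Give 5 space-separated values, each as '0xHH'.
0x93 0xED 0x56 0x32 0xA4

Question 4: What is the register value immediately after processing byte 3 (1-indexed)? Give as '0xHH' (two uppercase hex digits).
Answer: 0x56

Derivation:
After byte 1 (0x5C): reg=0x93
After byte 2 (0xDD): reg=0xED
After byte 3 (0x44): reg=0x56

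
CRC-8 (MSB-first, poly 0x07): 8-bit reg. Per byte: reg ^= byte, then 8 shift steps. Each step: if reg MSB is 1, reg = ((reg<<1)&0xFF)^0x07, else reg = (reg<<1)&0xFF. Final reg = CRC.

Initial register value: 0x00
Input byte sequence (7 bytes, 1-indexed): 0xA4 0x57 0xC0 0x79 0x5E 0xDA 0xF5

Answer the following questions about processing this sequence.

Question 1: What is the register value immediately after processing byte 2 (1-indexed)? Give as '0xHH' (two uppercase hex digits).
After byte 1 (0xA4): reg=0x75
After byte 2 (0x57): reg=0xEE

Answer: 0xEE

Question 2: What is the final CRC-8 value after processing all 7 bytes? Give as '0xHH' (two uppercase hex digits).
After byte 1 (0xA4): reg=0x75
After byte 2 (0x57): reg=0xEE
After byte 3 (0xC0): reg=0xCA
After byte 4 (0x79): reg=0x10
After byte 5 (0x5E): reg=0xED
After byte 6 (0xDA): reg=0x85
After byte 7 (0xF5): reg=0x57

Answer: 0x57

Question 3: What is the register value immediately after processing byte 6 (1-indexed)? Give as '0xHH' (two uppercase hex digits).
Answer: 0x85

Derivation:
After byte 1 (0xA4): reg=0x75
After byte 2 (0x57): reg=0xEE
After byte 3 (0xC0): reg=0xCA
After byte 4 (0x79): reg=0x10
After byte 5 (0x5E): reg=0xED
After byte 6 (0xDA): reg=0x85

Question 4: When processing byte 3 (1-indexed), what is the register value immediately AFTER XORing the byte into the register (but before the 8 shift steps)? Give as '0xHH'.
Answer: 0x2E

Derivation:
Register before byte 3: 0xEE
Byte 3: 0xC0
0xEE XOR 0xC0 = 0x2E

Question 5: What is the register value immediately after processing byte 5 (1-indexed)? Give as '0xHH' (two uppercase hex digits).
Answer: 0xED

Derivation:
After byte 1 (0xA4): reg=0x75
After byte 2 (0x57): reg=0xEE
After byte 3 (0xC0): reg=0xCA
After byte 4 (0x79): reg=0x10
After byte 5 (0x5E): reg=0xED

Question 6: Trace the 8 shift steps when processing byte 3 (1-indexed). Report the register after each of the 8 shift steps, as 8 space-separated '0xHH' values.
After byte 1 (0xA4): reg=0x75
After byte 2 (0x57): reg=0xEE
Register before byte 3: 0xEE
After XOR with byte 0xC0: 0x2E

Answer: 0x5C 0xB8 0x77 0xEE 0xDB 0xB1 0x65 0xCA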